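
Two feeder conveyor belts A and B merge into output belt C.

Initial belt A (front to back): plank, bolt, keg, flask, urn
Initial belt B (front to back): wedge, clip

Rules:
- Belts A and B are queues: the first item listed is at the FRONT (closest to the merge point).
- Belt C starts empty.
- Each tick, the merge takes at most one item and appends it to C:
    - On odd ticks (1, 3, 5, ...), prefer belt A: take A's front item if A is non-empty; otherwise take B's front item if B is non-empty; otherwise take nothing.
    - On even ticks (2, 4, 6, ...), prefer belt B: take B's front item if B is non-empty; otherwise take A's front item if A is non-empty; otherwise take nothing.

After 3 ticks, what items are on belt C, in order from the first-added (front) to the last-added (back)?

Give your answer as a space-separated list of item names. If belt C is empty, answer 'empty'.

Tick 1: prefer A, take plank from A; A=[bolt,keg,flask,urn] B=[wedge,clip] C=[plank]
Tick 2: prefer B, take wedge from B; A=[bolt,keg,flask,urn] B=[clip] C=[plank,wedge]
Tick 3: prefer A, take bolt from A; A=[keg,flask,urn] B=[clip] C=[plank,wedge,bolt]

Answer: plank wedge bolt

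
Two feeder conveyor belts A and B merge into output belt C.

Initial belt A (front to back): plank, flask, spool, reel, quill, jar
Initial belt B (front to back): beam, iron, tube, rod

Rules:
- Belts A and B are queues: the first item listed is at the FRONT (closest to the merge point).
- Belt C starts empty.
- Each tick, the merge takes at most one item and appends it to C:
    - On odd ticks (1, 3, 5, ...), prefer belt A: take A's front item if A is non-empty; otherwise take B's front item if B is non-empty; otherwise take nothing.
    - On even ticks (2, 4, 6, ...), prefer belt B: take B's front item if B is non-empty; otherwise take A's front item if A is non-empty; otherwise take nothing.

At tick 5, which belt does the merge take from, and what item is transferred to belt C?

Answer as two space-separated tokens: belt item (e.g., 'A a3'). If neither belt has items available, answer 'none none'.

Answer: A spool

Derivation:
Tick 1: prefer A, take plank from A; A=[flask,spool,reel,quill,jar] B=[beam,iron,tube,rod] C=[plank]
Tick 2: prefer B, take beam from B; A=[flask,spool,reel,quill,jar] B=[iron,tube,rod] C=[plank,beam]
Tick 3: prefer A, take flask from A; A=[spool,reel,quill,jar] B=[iron,tube,rod] C=[plank,beam,flask]
Tick 4: prefer B, take iron from B; A=[spool,reel,quill,jar] B=[tube,rod] C=[plank,beam,flask,iron]
Tick 5: prefer A, take spool from A; A=[reel,quill,jar] B=[tube,rod] C=[plank,beam,flask,iron,spool]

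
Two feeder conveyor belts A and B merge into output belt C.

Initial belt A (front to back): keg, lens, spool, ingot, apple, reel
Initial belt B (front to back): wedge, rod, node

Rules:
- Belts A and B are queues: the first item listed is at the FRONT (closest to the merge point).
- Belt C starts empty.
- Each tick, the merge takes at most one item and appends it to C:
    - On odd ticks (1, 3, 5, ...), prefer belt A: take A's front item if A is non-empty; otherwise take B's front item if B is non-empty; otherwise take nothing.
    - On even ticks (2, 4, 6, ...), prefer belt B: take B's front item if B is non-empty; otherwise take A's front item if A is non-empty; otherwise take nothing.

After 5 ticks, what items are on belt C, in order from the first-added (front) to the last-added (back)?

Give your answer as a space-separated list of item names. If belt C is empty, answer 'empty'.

Tick 1: prefer A, take keg from A; A=[lens,spool,ingot,apple,reel] B=[wedge,rod,node] C=[keg]
Tick 2: prefer B, take wedge from B; A=[lens,spool,ingot,apple,reel] B=[rod,node] C=[keg,wedge]
Tick 3: prefer A, take lens from A; A=[spool,ingot,apple,reel] B=[rod,node] C=[keg,wedge,lens]
Tick 4: prefer B, take rod from B; A=[spool,ingot,apple,reel] B=[node] C=[keg,wedge,lens,rod]
Tick 5: prefer A, take spool from A; A=[ingot,apple,reel] B=[node] C=[keg,wedge,lens,rod,spool]

Answer: keg wedge lens rod spool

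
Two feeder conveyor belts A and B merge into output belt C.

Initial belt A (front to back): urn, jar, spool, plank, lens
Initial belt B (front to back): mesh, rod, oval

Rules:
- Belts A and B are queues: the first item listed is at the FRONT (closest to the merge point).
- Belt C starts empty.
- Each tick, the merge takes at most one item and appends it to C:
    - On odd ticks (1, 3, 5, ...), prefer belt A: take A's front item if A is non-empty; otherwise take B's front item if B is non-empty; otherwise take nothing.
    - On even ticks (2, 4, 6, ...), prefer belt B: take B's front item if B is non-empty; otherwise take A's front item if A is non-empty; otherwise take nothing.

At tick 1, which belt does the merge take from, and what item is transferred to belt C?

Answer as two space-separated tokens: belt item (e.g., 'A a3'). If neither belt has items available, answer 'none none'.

Answer: A urn

Derivation:
Tick 1: prefer A, take urn from A; A=[jar,spool,plank,lens] B=[mesh,rod,oval] C=[urn]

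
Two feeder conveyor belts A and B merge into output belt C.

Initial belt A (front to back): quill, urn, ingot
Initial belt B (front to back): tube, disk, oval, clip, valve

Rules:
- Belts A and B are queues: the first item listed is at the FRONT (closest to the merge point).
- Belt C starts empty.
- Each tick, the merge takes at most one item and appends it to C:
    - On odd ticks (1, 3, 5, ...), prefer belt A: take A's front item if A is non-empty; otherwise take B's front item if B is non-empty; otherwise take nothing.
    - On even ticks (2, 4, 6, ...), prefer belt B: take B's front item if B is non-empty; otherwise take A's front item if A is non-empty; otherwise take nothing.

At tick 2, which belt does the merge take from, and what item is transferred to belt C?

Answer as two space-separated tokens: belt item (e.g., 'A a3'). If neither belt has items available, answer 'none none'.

Answer: B tube

Derivation:
Tick 1: prefer A, take quill from A; A=[urn,ingot] B=[tube,disk,oval,clip,valve] C=[quill]
Tick 2: prefer B, take tube from B; A=[urn,ingot] B=[disk,oval,clip,valve] C=[quill,tube]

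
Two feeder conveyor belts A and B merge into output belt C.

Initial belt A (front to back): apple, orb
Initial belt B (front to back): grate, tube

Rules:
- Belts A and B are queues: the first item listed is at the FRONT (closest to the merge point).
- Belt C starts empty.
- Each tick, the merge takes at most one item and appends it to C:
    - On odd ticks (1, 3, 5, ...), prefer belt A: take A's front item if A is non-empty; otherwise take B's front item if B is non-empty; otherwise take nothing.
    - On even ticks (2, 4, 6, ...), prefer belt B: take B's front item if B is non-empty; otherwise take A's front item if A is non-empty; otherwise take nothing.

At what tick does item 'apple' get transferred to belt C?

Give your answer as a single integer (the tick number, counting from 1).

Answer: 1

Derivation:
Tick 1: prefer A, take apple from A; A=[orb] B=[grate,tube] C=[apple]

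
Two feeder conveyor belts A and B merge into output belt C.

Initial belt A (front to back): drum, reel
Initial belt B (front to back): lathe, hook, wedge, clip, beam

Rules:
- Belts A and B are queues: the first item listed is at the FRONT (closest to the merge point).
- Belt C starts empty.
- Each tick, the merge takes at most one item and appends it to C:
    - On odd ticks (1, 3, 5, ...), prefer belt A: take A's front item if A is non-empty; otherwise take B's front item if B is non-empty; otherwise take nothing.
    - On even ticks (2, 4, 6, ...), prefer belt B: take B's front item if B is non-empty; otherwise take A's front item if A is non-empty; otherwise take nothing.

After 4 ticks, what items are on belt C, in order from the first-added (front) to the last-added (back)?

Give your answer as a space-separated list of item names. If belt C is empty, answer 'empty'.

Tick 1: prefer A, take drum from A; A=[reel] B=[lathe,hook,wedge,clip,beam] C=[drum]
Tick 2: prefer B, take lathe from B; A=[reel] B=[hook,wedge,clip,beam] C=[drum,lathe]
Tick 3: prefer A, take reel from A; A=[-] B=[hook,wedge,clip,beam] C=[drum,lathe,reel]
Tick 4: prefer B, take hook from B; A=[-] B=[wedge,clip,beam] C=[drum,lathe,reel,hook]

Answer: drum lathe reel hook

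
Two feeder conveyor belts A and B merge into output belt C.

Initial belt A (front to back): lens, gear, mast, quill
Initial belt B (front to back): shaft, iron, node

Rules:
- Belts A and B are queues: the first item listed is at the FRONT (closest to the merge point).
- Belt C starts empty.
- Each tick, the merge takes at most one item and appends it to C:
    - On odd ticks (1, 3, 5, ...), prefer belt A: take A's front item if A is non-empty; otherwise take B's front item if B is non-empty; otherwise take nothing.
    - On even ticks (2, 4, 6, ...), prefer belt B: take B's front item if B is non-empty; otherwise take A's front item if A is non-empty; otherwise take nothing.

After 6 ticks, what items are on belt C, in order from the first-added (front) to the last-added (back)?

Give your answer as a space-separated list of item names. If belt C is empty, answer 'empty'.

Tick 1: prefer A, take lens from A; A=[gear,mast,quill] B=[shaft,iron,node] C=[lens]
Tick 2: prefer B, take shaft from B; A=[gear,mast,quill] B=[iron,node] C=[lens,shaft]
Tick 3: prefer A, take gear from A; A=[mast,quill] B=[iron,node] C=[lens,shaft,gear]
Tick 4: prefer B, take iron from B; A=[mast,quill] B=[node] C=[lens,shaft,gear,iron]
Tick 5: prefer A, take mast from A; A=[quill] B=[node] C=[lens,shaft,gear,iron,mast]
Tick 6: prefer B, take node from B; A=[quill] B=[-] C=[lens,shaft,gear,iron,mast,node]

Answer: lens shaft gear iron mast node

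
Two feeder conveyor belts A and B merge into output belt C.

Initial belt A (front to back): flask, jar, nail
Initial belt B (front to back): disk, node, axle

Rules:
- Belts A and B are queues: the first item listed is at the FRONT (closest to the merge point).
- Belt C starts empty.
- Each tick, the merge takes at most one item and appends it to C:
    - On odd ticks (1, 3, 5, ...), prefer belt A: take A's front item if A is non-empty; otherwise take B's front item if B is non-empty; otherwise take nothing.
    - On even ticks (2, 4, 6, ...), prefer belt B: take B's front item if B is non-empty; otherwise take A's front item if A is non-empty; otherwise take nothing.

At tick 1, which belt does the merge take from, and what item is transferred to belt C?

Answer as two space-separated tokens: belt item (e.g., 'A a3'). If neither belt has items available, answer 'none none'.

Tick 1: prefer A, take flask from A; A=[jar,nail] B=[disk,node,axle] C=[flask]

Answer: A flask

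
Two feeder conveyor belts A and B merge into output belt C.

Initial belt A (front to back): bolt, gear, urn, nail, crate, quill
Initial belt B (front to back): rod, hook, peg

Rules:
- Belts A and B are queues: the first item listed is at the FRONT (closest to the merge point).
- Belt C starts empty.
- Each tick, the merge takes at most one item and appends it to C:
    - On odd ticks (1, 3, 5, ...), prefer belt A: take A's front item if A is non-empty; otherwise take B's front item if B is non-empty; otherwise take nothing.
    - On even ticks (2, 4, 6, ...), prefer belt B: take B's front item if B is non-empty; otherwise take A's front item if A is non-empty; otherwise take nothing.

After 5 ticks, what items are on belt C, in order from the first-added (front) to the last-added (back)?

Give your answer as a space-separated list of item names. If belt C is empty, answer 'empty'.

Answer: bolt rod gear hook urn

Derivation:
Tick 1: prefer A, take bolt from A; A=[gear,urn,nail,crate,quill] B=[rod,hook,peg] C=[bolt]
Tick 2: prefer B, take rod from B; A=[gear,urn,nail,crate,quill] B=[hook,peg] C=[bolt,rod]
Tick 3: prefer A, take gear from A; A=[urn,nail,crate,quill] B=[hook,peg] C=[bolt,rod,gear]
Tick 4: prefer B, take hook from B; A=[urn,nail,crate,quill] B=[peg] C=[bolt,rod,gear,hook]
Tick 5: prefer A, take urn from A; A=[nail,crate,quill] B=[peg] C=[bolt,rod,gear,hook,urn]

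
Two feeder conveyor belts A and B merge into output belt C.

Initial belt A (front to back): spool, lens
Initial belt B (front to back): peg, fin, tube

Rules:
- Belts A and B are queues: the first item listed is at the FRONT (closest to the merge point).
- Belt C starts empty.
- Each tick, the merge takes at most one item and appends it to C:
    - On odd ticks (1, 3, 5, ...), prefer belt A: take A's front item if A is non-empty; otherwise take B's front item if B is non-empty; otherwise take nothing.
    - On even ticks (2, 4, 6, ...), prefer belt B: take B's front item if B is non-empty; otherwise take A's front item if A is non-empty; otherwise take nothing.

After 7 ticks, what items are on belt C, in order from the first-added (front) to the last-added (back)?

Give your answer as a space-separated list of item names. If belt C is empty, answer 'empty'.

Tick 1: prefer A, take spool from A; A=[lens] B=[peg,fin,tube] C=[spool]
Tick 2: prefer B, take peg from B; A=[lens] B=[fin,tube] C=[spool,peg]
Tick 3: prefer A, take lens from A; A=[-] B=[fin,tube] C=[spool,peg,lens]
Tick 4: prefer B, take fin from B; A=[-] B=[tube] C=[spool,peg,lens,fin]
Tick 5: prefer A, take tube from B; A=[-] B=[-] C=[spool,peg,lens,fin,tube]
Tick 6: prefer B, both empty, nothing taken; A=[-] B=[-] C=[spool,peg,lens,fin,tube]
Tick 7: prefer A, both empty, nothing taken; A=[-] B=[-] C=[spool,peg,lens,fin,tube]

Answer: spool peg lens fin tube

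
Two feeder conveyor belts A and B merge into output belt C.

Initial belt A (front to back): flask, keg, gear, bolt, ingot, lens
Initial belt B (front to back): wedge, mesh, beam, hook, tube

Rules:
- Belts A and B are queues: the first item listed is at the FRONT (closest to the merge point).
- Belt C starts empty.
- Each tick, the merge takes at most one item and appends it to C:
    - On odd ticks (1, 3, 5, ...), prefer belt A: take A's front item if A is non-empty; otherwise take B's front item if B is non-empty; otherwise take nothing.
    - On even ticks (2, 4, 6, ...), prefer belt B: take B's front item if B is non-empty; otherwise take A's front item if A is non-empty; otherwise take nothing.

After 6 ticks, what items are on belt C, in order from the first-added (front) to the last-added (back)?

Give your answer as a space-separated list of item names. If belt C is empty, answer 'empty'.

Answer: flask wedge keg mesh gear beam

Derivation:
Tick 1: prefer A, take flask from A; A=[keg,gear,bolt,ingot,lens] B=[wedge,mesh,beam,hook,tube] C=[flask]
Tick 2: prefer B, take wedge from B; A=[keg,gear,bolt,ingot,lens] B=[mesh,beam,hook,tube] C=[flask,wedge]
Tick 3: prefer A, take keg from A; A=[gear,bolt,ingot,lens] B=[mesh,beam,hook,tube] C=[flask,wedge,keg]
Tick 4: prefer B, take mesh from B; A=[gear,bolt,ingot,lens] B=[beam,hook,tube] C=[flask,wedge,keg,mesh]
Tick 5: prefer A, take gear from A; A=[bolt,ingot,lens] B=[beam,hook,tube] C=[flask,wedge,keg,mesh,gear]
Tick 6: prefer B, take beam from B; A=[bolt,ingot,lens] B=[hook,tube] C=[flask,wedge,keg,mesh,gear,beam]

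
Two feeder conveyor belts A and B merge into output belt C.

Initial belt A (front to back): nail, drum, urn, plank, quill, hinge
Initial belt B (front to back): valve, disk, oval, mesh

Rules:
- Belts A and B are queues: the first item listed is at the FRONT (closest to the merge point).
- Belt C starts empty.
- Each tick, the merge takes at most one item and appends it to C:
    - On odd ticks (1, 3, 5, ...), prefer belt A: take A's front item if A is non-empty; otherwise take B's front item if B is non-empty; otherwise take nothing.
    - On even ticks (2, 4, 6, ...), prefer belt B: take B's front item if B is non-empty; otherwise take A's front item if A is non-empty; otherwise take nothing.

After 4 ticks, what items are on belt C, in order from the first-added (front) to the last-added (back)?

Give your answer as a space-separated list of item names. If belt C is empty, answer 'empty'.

Tick 1: prefer A, take nail from A; A=[drum,urn,plank,quill,hinge] B=[valve,disk,oval,mesh] C=[nail]
Tick 2: prefer B, take valve from B; A=[drum,urn,plank,quill,hinge] B=[disk,oval,mesh] C=[nail,valve]
Tick 3: prefer A, take drum from A; A=[urn,plank,quill,hinge] B=[disk,oval,mesh] C=[nail,valve,drum]
Tick 4: prefer B, take disk from B; A=[urn,plank,quill,hinge] B=[oval,mesh] C=[nail,valve,drum,disk]

Answer: nail valve drum disk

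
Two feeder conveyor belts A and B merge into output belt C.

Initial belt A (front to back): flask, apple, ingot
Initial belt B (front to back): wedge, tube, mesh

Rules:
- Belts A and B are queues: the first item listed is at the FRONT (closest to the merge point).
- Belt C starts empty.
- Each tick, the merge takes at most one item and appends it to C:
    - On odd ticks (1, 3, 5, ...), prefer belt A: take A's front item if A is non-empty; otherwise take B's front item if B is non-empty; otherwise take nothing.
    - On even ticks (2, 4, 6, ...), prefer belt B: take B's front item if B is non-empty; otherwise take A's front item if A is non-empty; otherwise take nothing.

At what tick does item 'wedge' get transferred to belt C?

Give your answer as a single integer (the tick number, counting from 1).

Answer: 2

Derivation:
Tick 1: prefer A, take flask from A; A=[apple,ingot] B=[wedge,tube,mesh] C=[flask]
Tick 2: prefer B, take wedge from B; A=[apple,ingot] B=[tube,mesh] C=[flask,wedge]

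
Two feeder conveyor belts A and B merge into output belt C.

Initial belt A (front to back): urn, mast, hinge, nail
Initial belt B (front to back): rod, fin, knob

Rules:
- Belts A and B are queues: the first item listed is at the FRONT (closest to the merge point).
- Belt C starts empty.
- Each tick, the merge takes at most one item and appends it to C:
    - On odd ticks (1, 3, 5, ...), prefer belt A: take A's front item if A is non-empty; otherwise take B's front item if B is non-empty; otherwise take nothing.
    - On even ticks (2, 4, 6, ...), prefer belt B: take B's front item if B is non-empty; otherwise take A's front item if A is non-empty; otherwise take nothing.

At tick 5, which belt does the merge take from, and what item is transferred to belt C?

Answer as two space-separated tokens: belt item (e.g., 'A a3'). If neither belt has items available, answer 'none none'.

Tick 1: prefer A, take urn from A; A=[mast,hinge,nail] B=[rod,fin,knob] C=[urn]
Tick 2: prefer B, take rod from B; A=[mast,hinge,nail] B=[fin,knob] C=[urn,rod]
Tick 3: prefer A, take mast from A; A=[hinge,nail] B=[fin,knob] C=[urn,rod,mast]
Tick 4: prefer B, take fin from B; A=[hinge,nail] B=[knob] C=[urn,rod,mast,fin]
Tick 5: prefer A, take hinge from A; A=[nail] B=[knob] C=[urn,rod,mast,fin,hinge]

Answer: A hinge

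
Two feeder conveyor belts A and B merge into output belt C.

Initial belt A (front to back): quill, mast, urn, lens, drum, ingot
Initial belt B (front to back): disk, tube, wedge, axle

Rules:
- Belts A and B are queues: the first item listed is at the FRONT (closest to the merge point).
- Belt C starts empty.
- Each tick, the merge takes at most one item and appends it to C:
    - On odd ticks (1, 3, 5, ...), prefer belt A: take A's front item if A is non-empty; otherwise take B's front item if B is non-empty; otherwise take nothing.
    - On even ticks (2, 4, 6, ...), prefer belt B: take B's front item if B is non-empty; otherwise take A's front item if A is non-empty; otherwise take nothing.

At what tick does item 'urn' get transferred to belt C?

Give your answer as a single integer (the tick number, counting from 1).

Tick 1: prefer A, take quill from A; A=[mast,urn,lens,drum,ingot] B=[disk,tube,wedge,axle] C=[quill]
Tick 2: prefer B, take disk from B; A=[mast,urn,lens,drum,ingot] B=[tube,wedge,axle] C=[quill,disk]
Tick 3: prefer A, take mast from A; A=[urn,lens,drum,ingot] B=[tube,wedge,axle] C=[quill,disk,mast]
Tick 4: prefer B, take tube from B; A=[urn,lens,drum,ingot] B=[wedge,axle] C=[quill,disk,mast,tube]
Tick 5: prefer A, take urn from A; A=[lens,drum,ingot] B=[wedge,axle] C=[quill,disk,mast,tube,urn]

Answer: 5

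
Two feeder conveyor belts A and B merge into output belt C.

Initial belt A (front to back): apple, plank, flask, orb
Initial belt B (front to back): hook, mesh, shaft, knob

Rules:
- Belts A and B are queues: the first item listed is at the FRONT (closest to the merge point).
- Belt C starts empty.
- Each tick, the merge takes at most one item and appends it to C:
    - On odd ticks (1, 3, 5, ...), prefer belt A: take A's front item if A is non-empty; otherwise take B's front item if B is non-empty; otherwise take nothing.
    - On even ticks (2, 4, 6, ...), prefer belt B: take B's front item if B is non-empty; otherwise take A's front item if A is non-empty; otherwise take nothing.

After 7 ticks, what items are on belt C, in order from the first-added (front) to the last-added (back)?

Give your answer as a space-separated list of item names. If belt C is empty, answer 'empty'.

Tick 1: prefer A, take apple from A; A=[plank,flask,orb] B=[hook,mesh,shaft,knob] C=[apple]
Tick 2: prefer B, take hook from B; A=[plank,flask,orb] B=[mesh,shaft,knob] C=[apple,hook]
Tick 3: prefer A, take plank from A; A=[flask,orb] B=[mesh,shaft,knob] C=[apple,hook,plank]
Tick 4: prefer B, take mesh from B; A=[flask,orb] B=[shaft,knob] C=[apple,hook,plank,mesh]
Tick 5: prefer A, take flask from A; A=[orb] B=[shaft,knob] C=[apple,hook,plank,mesh,flask]
Tick 6: prefer B, take shaft from B; A=[orb] B=[knob] C=[apple,hook,plank,mesh,flask,shaft]
Tick 7: prefer A, take orb from A; A=[-] B=[knob] C=[apple,hook,plank,mesh,flask,shaft,orb]

Answer: apple hook plank mesh flask shaft orb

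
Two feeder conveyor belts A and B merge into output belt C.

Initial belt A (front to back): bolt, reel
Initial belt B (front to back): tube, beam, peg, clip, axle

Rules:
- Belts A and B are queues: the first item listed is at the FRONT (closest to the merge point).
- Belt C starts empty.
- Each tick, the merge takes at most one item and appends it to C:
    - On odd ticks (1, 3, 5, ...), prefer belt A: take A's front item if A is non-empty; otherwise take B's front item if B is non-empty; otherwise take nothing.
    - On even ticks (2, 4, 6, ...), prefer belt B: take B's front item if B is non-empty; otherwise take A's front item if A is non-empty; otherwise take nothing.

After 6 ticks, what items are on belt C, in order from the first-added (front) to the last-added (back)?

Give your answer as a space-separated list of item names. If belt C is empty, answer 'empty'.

Tick 1: prefer A, take bolt from A; A=[reel] B=[tube,beam,peg,clip,axle] C=[bolt]
Tick 2: prefer B, take tube from B; A=[reel] B=[beam,peg,clip,axle] C=[bolt,tube]
Tick 3: prefer A, take reel from A; A=[-] B=[beam,peg,clip,axle] C=[bolt,tube,reel]
Tick 4: prefer B, take beam from B; A=[-] B=[peg,clip,axle] C=[bolt,tube,reel,beam]
Tick 5: prefer A, take peg from B; A=[-] B=[clip,axle] C=[bolt,tube,reel,beam,peg]
Tick 6: prefer B, take clip from B; A=[-] B=[axle] C=[bolt,tube,reel,beam,peg,clip]

Answer: bolt tube reel beam peg clip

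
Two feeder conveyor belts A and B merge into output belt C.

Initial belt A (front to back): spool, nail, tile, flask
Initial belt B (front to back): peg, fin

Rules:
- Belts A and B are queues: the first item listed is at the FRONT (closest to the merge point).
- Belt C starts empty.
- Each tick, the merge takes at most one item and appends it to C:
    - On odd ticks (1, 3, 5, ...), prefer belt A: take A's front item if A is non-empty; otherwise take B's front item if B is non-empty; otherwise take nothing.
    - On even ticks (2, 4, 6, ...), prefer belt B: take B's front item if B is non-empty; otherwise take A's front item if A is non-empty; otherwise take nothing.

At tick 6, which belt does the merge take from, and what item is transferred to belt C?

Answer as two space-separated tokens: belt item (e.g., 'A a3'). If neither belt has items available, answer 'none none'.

Tick 1: prefer A, take spool from A; A=[nail,tile,flask] B=[peg,fin] C=[spool]
Tick 2: prefer B, take peg from B; A=[nail,tile,flask] B=[fin] C=[spool,peg]
Tick 3: prefer A, take nail from A; A=[tile,flask] B=[fin] C=[spool,peg,nail]
Tick 4: prefer B, take fin from B; A=[tile,flask] B=[-] C=[spool,peg,nail,fin]
Tick 5: prefer A, take tile from A; A=[flask] B=[-] C=[spool,peg,nail,fin,tile]
Tick 6: prefer B, take flask from A; A=[-] B=[-] C=[spool,peg,nail,fin,tile,flask]

Answer: A flask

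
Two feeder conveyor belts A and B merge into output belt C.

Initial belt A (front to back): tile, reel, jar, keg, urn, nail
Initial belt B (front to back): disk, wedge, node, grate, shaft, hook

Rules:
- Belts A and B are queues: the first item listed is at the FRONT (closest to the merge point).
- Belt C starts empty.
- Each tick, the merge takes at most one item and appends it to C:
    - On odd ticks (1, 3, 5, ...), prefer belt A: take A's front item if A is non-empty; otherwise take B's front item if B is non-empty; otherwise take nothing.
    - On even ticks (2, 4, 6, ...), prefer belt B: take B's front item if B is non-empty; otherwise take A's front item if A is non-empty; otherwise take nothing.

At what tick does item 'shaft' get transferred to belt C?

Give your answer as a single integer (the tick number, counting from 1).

Answer: 10

Derivation:
Tick 1: prefer A, take tile from A; A=[reel,jar,keg,urn,nail] B=[disk,wedge,node,grate,shaft,hook] C=[tile]
Tick 2: prefer B, take disk from B; A=[reel,jar,keg,urn,nail] B=[wedge,node,grate,shaft,hook] C=[tile,disk]
Tick 3: prefer A, take reel from A; A=[jar,keg,urn,nail] B=[wedge,node,grate,shaft,hook] C=[tile,disk,reel]
Tick 4: prefer B, take wedge from B; A=[jar,keg,urn,nail] B=[node,grate,shaft,hook] C=[tile,disk,reel,wedge]
Tick 5: prefer A, take jar from A; A=[keg,urn,nail] B=[node,grate,shaft,hook] C=[tile,disk,reel,wedge,jar]
Tick 6: prefer B, take node from B; A=[keg,urn,nail] B=[grate,shaft,hook] C=[tile,disk,reel,wedge,jar,node]
Tick 7: prefer A, take keg from A; A=[urn,nail] B=[grate,shaft,hook] C=[tile,disk,reel,wedge,jar,node,keg]
Tick 8: prefer B, take grate from B; A=[urn,nail] B=[shaft,hook] C=[tile,disk,reel,wedge,jar,node,keg,grate]
Tick 9: prefer A, take urn from A; A=[nail] B=[shaft,hook] C=[tile,disk,reel,wedge,jar,node,keg,grate,urn]
Tick 10: prefer B, take shaft from B; A=[nail] B=[hook] C=[tile,disk,reel,wedge,jar,node,keg,grate,urn,shaft]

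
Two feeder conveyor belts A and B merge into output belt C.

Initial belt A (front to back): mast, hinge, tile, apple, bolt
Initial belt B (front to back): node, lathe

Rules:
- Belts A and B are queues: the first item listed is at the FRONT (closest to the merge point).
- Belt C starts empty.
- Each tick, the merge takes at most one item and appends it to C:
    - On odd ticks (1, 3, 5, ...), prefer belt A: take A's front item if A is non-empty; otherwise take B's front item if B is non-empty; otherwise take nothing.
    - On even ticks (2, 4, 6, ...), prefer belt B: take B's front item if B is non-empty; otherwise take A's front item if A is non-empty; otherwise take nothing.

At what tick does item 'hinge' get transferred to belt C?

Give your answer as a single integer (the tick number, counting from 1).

Tick 1: prefer A, take mast from A; A=[hinge,tile,apple,bolt] B=[node,lathe] C=[mast]
Tick 2: prefer B, take node from B; A=[hinge,tile,apple,bolt] B=[lathe] C=[mast,node]
Tick 3: prefer A, take hinge from A; A=[tile,apple,bolt] B=[lathe] C=[mast,node,hinge]

Answer: 3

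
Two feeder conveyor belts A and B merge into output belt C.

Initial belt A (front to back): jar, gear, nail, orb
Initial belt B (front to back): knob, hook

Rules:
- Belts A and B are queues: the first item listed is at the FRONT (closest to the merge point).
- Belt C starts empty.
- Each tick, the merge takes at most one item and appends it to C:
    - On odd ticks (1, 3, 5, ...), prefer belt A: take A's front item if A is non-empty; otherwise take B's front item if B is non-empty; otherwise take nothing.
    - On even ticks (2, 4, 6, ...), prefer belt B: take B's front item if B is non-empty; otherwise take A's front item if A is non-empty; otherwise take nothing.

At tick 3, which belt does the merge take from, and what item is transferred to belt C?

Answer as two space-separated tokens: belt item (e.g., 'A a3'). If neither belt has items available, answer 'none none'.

Tick 1: prefer A, take jar from A; A=[gear,nail,orb] B=[knob,hook] C=[jar]
Tick 2: prefer B, take knob from B; A=[gear,nail,orb] B=[hook] C=[jar,knob]
Tick 3: prefer A, take gear from A; A=[nail,orb] B=[hook] C=[jar,knob,gear]

Answer: A gear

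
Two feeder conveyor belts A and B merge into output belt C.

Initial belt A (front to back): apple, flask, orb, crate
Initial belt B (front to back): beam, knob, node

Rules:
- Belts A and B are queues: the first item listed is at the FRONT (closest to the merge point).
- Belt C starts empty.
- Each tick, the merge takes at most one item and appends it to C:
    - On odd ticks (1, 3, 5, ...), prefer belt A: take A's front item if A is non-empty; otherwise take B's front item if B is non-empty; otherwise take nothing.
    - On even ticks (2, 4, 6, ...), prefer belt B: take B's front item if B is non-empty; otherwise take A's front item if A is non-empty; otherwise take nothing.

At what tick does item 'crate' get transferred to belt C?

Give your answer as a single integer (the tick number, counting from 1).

Answer: 7

Derivation:
Tick 1: prefer A, take apple from A; A=[flask,orb,crate] B=[beam,knob,node] C=[apple]
Tick 2: prefer B, take beam from B; A=[flask,orb,crate] B=[knob,node] C=[apple,beam]
Tick 3: prefer A, take flask from A; A=[orb,crate] B=[knob,node] C=[apple,beam,flask]
Tick 4: prefer B, take knob from B; A=[orb,crate] B=[node] C=[apple,beam,flask,knob]
Tick 5: prefer A, take orb from A; A=[crate] B=[node] C=[apple,beam,flask,knob,orb]
Tick 6: prefer B, take node from B; A=[crate] B=[-] C=[apple,beam,flask,knob,orb,node]
Tick 7: prefer A, take crate from A; A=[-] B=[-] C=[apple,beam,flask,knob,orb,node,crate]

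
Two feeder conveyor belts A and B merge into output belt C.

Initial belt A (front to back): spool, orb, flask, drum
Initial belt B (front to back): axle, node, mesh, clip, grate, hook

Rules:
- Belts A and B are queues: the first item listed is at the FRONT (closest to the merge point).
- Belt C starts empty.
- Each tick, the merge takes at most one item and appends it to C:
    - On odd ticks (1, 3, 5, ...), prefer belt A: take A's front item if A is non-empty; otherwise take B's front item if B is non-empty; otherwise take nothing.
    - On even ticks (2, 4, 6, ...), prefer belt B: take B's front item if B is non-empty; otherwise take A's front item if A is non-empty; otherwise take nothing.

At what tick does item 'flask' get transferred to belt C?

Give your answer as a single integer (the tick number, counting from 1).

Tick 1: prefer A, take spool from A; A=[orb,flask,drum] B=[axle,node,mesh,clip,grate,hook] C=[spool]
Tick 2: prefer B, take axle from B; A=[orb,flask,drum] B=[node,mesh,clip,grate,hook] C=[spool,axle]
Tick 3: prefer A, take orb from A; A=[flask,drum] B=[node,mesh,clip,grate,hook] C=[spool,axle,orb]
Tick 4: prefer B, take node from B; A=[flask,drum] B=[mesh,clip,grate,hook] C=[spool,axle,orb,node]
Tick 5: prefer A, take flask from A; A=[drum] B=[mesh,clip,grate,hook] C=[spool,axle,orb,node,flask]

Answer: 5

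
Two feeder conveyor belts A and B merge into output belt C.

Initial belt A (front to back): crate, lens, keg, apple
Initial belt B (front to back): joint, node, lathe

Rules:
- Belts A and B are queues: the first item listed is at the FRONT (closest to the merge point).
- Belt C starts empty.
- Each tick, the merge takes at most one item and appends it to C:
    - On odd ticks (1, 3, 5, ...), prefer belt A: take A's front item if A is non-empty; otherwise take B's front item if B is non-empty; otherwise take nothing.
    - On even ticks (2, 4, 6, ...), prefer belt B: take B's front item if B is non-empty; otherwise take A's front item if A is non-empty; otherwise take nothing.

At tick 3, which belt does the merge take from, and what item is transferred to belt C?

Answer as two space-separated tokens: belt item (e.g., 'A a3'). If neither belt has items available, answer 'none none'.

Answer: A lens

Derivation:
Tick 1: prefer A, take crate from A; A=[lens,keg,apple] B=[joint,node,lathe] C=[crate]
Tick 2: prefer B, take joint from B; A=[lens,keg,apple] B=[node,lathe] C=[crate,joint]
Tick 3: prefer A, take lens from A; A=[keg,apple] B=[node,lathe] C=[crate,joint,lens]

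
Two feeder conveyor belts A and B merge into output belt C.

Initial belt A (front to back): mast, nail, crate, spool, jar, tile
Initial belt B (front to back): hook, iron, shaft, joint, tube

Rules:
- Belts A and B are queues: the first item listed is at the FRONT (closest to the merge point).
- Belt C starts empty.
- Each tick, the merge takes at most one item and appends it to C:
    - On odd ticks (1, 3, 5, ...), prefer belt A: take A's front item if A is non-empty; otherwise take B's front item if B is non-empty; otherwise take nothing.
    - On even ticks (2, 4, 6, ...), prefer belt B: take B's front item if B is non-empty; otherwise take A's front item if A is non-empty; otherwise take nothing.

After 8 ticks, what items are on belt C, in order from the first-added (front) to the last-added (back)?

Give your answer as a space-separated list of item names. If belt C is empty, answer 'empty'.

Tick 1: prefer A, take mast from A; A=[nail,crate,spool,jar,tile] B=[hook,iron,shaft,joint,tube] C=[mast]
Tick 2: prefer B, take hook from B; A=[nail,crate,spool,jar,tile] B=[iron,shaft,joint,tube] C=[mast,hook]
Tick 3: prefer A, take nail from A; A=[crate,spool,jar,tile] B=[iron,shaft,joint,tube] C=[mast,hook,nail]
Tick 4: prefer B, take iron from B; A=[crate,spool,jar,tile] B=[shaft,joint,tube] C=[mast,hook,nail,iron]
Tick 5: prefer A, take crate from A; A=[spool,jar,tile] B=[shaft,joint,tube] C=[mast,hook,nail,iron,crate]
Tick 6: prefer B, take shaft from B; A=[spool,jar,tile] B=[joint,tube] C=[mast,hook,nail,iron,crate,shaft]
Tick 7: prefer A, take spool from A; A=[jar,tile] B=[joint,tube] C=[mast,hook,nail,iron,crate,shaft,spool]
Tick 8: prefer B, take joint from B; A=[jar,tile] B=[tube] C=[mast,hook,nail,iron,crate,shaft,spool,joint]

Answer: mast hook nail iron crate shaft spool joint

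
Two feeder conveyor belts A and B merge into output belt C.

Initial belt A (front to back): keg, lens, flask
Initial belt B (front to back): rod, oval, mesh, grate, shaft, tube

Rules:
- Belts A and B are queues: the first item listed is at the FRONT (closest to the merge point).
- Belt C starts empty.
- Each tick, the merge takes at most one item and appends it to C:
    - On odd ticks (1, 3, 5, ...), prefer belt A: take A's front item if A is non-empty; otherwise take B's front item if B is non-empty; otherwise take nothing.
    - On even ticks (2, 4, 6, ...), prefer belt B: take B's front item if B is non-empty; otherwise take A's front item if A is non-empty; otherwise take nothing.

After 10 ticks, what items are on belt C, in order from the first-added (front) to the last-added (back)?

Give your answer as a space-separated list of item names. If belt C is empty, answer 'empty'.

Tick 1: prefer A, take keg from A; A=[lens,flask] B=[rod,oval,mesh,grate,shaft,tube] C=[keg]
Tick 2: prefer B, take rod from B; A=[lens,flask] B=[oval,mesh,grate,shaft,tube] C=[keg,rod]
Tick 3: prefer A, take lens from A; A=[flask] B=[oval,mesh,grate,shaft,tube] C=[keg,rod,lens]
Tick 4: prefer B, take oval from B; A=[flask] B=[mesh,grate,shaft,tube] C=[keg,rod,lens,oval]
Tick 5: prefer A, take flask from A; A=[-] B=[mesh,grate,shaft,tube] C=[keg,rod,lens,oval,flask]
Tick 6: prefer B, take mesh from B; A=[-] B=[grate,shaft,tube] C=[keg,rod,lens,oval,flask,mesh]
Tick 7: prefer A, take grate from B; A=[-] B=[shaft,tube] C=[keg,rod,lens,oval,flask,mesh,grate]
Tick 8: prefer B, take shaft from B; A=[-] B=[tube] C=[keg,rod,lens,oval,flask,mesh,grate,shaft]
Tick 9: prefer A, take tube from B; A=[-] B=[-] C=[keg,rod,lens,oval,flask,mesh,grate,shaft,tube]
Tick 10: prefer B, both empty, nothing taken; A=[-] B=[-] C=[keg,rod,lens,oval,flask,mesh,grate,shaft,tube]

Answer: keg rod lens oval flask mesh grate shaft tube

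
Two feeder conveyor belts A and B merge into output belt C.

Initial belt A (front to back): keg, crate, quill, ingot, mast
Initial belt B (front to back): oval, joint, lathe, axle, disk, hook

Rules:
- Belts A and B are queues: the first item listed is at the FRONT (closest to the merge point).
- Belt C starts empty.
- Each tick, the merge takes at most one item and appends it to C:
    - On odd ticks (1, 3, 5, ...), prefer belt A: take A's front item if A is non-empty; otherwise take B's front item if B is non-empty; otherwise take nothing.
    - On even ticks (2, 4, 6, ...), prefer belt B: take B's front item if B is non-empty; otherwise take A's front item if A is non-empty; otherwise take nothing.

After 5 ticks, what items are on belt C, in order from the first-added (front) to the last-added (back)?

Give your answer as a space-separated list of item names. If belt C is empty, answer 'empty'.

Answer: keg oval crate joint quill

Derivation:
Tick 1: prefer A, take keg from A; A=[crate,quill,ingot,mast] B=[oval,joint,lathe,axle,disk,hook] C=[keg]
Tick 2: prefer B, take oval from B; A=[crate,quill,ingot,mast] B=[joint,lathe,axle,disk,hook] C=[keg,oval]
Tick 3: prefer A, take crate from A; A=[quill,ingot,mast] B=[joint,lathe,axle,disk,hook] C=[keg,oval,crate]
Tick 4: prefer B, take joint from B; A=[quill,ingot,mast] B=[lathe,axle,disk,hook] C=[keg,oval,crate,joint]
Tick 5: prefer A, take quill from A; A=[ingot,mast] B=[lathe,axle,disk,hook] C=[keg,oval,crate,joint,quill]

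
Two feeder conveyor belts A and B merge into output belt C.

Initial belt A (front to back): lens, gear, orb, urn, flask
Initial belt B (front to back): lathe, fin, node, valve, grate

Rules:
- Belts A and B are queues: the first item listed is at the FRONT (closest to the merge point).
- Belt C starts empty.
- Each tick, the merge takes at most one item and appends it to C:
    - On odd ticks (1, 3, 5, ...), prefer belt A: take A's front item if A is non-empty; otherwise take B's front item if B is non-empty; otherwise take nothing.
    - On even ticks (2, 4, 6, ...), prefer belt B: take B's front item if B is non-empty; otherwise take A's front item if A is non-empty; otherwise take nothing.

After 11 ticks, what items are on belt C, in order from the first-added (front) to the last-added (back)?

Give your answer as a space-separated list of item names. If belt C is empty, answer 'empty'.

Answer: lens lathe gear fin orb node urn valve flask grate

Derivation:
Tick 1: prefer A, take lens from A; A=[gear,orb,urn,flask] B=[lathe,fin,node,valve,grate] C=[lens]
Tick 2: prefer B, take lathe from B; A=[gear,orb,urn,flask] B=[fin,node,valve,grate] C=[lens,lathe]
Tick 3: prefer A, take gear from A; A=[orb,urn,flask] B=[fin,node,valve,grate] C=[lens,lathe,gear]
Tick 4: prefer B, take fin from B; A=[orb,urn,flask] B=[node,valve,grate] C=[lens,lathe,gear,fin]
Tick 5: prefer A, take orb from A; A=[urn,flask] B=[node,valve,grate] C=[lens,lathe,gear,fin,orb]
Tick 6: prefer B, take node from B; A=[urn,flask] B=[valve,grate] C=[lens,lathe,gear,fin,orb,node]
Tick 7: prefer A, take urn from A; A=[flask] B=[valve,grate] C=[lens,lathe,gear,fin,orb,node,urn]
Tick 8: prefer B, take valve from B; A=[flask] B=[grate] C=[lens,lathe,gear,fin,orb,node,urn,valve]
Tick 9: prefer A, take flask from A; A=[-] B=[grate] C=[lens,lathe,gear,fin,orb,node,urn,valve,flask]
Tick 10: prefer B, take grate from B; A=[-] B=[-] C=[lens,lathe,gear,fin,orb,node,urn,valve,flask,grate]
Tick 11: prefer A, both empty, nothing taken; A=[-] B=[-] C=[lens,lathe,gear,fin,orb,node,urn,valve,flask,grate]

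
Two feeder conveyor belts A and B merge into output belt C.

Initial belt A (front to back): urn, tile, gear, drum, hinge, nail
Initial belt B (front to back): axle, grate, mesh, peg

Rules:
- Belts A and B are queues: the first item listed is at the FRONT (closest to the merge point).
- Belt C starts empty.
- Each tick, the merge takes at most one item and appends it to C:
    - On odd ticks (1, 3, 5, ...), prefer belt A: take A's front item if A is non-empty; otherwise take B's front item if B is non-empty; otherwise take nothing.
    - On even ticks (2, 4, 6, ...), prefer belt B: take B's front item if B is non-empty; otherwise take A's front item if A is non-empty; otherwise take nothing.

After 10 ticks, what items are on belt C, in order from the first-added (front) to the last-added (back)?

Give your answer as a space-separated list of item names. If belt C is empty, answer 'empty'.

Answer: urn axle tile grate gear mesh drum peg hinge nail

Derivation:
Tick 1: prefer A, take urn from A; A=[tile,gear,drum,hinge,nail] B=[axle,grate,mesh,peg] C=[urn]
Tick 2: prefer B, take axle from B; A=[tile,gear,drum,hinge,nail] B=[grate,mesh,peg] C=[urn,axle]
Tick 3: prefer A, take tile from A; A=[gear,drum,hinge,nail] B=[grate,mesh,peg] C=[urn,axle,tile]
Tick 4: prefer B, take grate from B; A=[gear,drum,hinge,nail] B=[mesh,peg] C=[urn,axle,tile,grate]
Tick 5: prefer A, take gear from A; A=[drum,hinge,nail] B=[mesh,peg] C=[urn,axle,tile,grate,gear]
Tick 6: prefer B, take mesh from B; A=[drum,hinge,nail] B=[peg] C=[urn,axle,tile,grate,gear,mesh]
Tick 7: prefer A, take drum from A; A=[hinge,nail] B=[peg] C=[urn,axle,tile,grate,gear,mesh,drum]
Tick 8: prefer B, take peg from B; A=[hinge,nail] B=[-] C=[urn,axle,tile,grate,gear,mesh,drum,peg]
Tick 9: prefer A, take hinge from A; A=[nail] B=[-] C=[urn,axle,tile,grate,gear,mesh,drum,peg,hinge]
Tick 10: prefer B, take nail from A; A=[-] B=[-] C=[urn,axle,tile,grate,gear,mesh,drum,peg,hinge,nail]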